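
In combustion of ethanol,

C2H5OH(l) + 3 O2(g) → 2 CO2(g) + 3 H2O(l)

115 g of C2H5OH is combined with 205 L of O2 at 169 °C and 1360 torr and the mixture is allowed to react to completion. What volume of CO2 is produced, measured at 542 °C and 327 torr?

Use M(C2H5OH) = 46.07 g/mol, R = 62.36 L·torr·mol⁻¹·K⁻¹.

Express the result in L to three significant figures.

776 L

n(C2H5OH) = 115 / 46.07 = 2.496 mol
n(O2) = PV/RT = (1360 × 205) / (62.36 × 442.15) = 10.11 mol
For 2.496 mol C2H5OH, stoichiometry requires (3/1) × 2.496 = 7.488 mol O2; 10.11 mol is available, so C2H5OH is limiting.
n(CO2) = (2/1) × 2.496 = 4.992 mol
V(CO2) = nRT/P = 4.992 × 62.36 × 815.15 / 327 = 776.0 L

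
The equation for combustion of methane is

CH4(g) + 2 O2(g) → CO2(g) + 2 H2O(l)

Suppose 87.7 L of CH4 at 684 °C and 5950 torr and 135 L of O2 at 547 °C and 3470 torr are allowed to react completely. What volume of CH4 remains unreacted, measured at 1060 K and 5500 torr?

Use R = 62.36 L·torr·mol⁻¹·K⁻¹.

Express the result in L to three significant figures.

50.0 L

n(CH4) = PV/RT = (5950 × 87.7) / (62.36 × 957.15) = 8.742 mol
n(O2) = PV/RT = (3470 × 135) / (62.36 × 820.15) = 9.159 mol
For 8.742 mol CH4, stoichiometry requires (2/1) × 8.742 = 17.48 mol O2; 9.159 mol is available, so O2 is limiting.
n(CH4) consumed = (1/2) × 9.159 = 4.580 mol; remaining = 8.742 − 4.580 = 4.162 mol
V(CH4) = nRT/P = 4.162 × 62.36 × 1060 / 5500 = 50.02 L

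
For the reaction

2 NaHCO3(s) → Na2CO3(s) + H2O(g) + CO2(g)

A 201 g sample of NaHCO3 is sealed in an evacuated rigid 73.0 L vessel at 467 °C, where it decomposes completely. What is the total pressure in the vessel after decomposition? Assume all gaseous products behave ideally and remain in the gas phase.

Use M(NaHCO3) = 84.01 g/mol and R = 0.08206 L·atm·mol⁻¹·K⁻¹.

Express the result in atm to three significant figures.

1.99 atm

n(NaHCO3) = 201 / 84.01 = 2.393 mol
n(gas produced) = (2/2) × 2.393 = 2.393 mol
P = nRT/V = 2.393 × 0.08206 × 740.15 / 73.0 = 1.991 atm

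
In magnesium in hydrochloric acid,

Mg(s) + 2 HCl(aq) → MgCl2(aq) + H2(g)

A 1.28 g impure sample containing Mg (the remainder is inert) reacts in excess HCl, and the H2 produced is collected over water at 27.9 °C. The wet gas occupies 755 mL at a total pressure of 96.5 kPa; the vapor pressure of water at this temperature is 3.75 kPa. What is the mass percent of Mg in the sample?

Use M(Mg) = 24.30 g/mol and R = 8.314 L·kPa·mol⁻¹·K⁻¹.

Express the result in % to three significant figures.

53.1 %

P(H2) = 96.5 − 3.75 = 92.75 kPa
n(H2) = PV/RT = (92.75 × 0.7550) / (8.314 × 301.05) = 0.02798 mol
n(Mg) = (1/1) × 0.02798 = 0.02798 mol
m(Mg) = 0.02798 × 24.30 = 0.6799 g
%Mg = 0.6799 / 1.28 × 100 = 53.12%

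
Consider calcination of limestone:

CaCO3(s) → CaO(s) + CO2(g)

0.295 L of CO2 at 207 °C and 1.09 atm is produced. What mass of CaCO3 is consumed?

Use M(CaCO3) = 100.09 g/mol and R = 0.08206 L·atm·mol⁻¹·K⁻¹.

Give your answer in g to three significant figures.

n(CO2) = PV/RT = (1.09 × 0.295) / (0.08206 × 480.15) = 0.008161 mol
n(CaCO3) = (1/1) × 0.008161 = 0.008161 mol
m(CaCO3) = 0.008161 × 100.09 = 0.8168 g

0.817 g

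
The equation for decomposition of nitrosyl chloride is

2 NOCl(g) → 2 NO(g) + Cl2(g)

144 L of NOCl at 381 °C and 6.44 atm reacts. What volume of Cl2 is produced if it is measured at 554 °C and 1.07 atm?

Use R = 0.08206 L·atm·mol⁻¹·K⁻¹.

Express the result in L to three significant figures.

n(NOCl) = PV/RT = (6.44 × 144) / (0.08206 × 654.15) = 17.28 mol
n(Cl2) = (1/2) × 17.28 = 8.640 mol
V = nRT/P = 8.640 × 0.08206 × 827.15 / 1.07 = 548.1 L

548 L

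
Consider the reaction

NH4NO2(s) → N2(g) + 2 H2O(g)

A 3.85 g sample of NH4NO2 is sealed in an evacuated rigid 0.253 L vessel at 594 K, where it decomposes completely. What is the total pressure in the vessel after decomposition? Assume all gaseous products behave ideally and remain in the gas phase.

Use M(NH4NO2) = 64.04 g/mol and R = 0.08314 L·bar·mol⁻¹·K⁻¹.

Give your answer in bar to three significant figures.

35.2 bar

n(NH4NO2) = 3.85 / 64.04 = 0.06012 mol
n(gas produced) = (3/1) × 0.06012 = 0.1804 mol
P = nRT/V = 0.1804 × 0.08314 × 594 / 0.253 = 35.21 bar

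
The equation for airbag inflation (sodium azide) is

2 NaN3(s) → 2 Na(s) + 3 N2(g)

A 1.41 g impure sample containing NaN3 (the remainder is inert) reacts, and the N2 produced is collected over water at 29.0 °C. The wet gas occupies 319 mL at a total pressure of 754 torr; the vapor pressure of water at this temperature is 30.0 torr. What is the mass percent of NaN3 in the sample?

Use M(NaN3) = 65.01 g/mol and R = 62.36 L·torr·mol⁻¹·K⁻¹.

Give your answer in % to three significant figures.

P(N2) = 754 − 30.0 = 724.0 torr
n(N2) = PV/RT = (724.0 × 0.3190) / (62.36 × 302.15) = 0.01226 mol
n(NaN3) = (2/3) × 0.01226 = 0.008173 mol
m(NaN3) = 0.008173 × 65.01 = 0.5313 g
%NaN3 = 0.5313 / 1.41 × 100 = 37.68%

37.7 %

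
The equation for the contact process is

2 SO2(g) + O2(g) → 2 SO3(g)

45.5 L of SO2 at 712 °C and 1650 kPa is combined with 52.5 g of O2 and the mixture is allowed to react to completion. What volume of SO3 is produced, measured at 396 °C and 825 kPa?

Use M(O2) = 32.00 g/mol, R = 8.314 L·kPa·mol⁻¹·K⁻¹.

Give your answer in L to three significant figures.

22.1 L

n(SO2) = PV/RT = (1650 × 45.5) / (8.314 × 985.15) = 9.166 mol
n(O2) = 52.5 / 32.00 = 1.641 mol
For 9.166 mol SO2, stoichiometry requires (1/2) × 9.166 = 4.583 mol O2; 1.641 mol is available, so O2 is limiting.
n(SO3) = (2/1) × 1.641 = 3.282 mol
V(SO3) = nRT/P = 3.282 × 8.314 × 669.15 / 825 = 22.13 L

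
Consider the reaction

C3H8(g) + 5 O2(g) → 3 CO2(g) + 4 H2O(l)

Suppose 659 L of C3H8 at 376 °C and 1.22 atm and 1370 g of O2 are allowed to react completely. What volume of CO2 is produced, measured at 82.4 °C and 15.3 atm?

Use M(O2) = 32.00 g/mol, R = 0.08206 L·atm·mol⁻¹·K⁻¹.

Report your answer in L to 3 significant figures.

n(C3H8) = PV/RT = (1.22 × 659) / (0.08206 × 649.15) = 15.09 mol
n(O2) = 1370 / 32.00 = 42.81 mol
For 15.09 mol C3H8, stoichiometry requires (5/1) × 15.09 = 75.45 mol O2; 42.81 mol is available, so O2 is limiting.
n(CO2) = (3/5) × 42.81 = 25.69 mol
V(CO2) = nRT/P = 25.69 × 0.08206 × 355.55 / 15.3 = 48.99 L

49.0 L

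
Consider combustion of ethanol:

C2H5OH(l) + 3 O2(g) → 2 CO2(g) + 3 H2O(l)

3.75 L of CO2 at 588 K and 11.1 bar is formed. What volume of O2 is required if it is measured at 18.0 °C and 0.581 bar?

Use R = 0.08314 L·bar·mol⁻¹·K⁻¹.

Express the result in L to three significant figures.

53.2 L

n(CO2) = PV/RT = (11.1 × 3.75) / (0.08314 × 588) = 0.8515 mol
n(O2) = (3/2) × 0.8515 = 1.277 mol
V = nRT/P = 1.277 × 0.08314 × 291.15 / 0.581 = 53.20 L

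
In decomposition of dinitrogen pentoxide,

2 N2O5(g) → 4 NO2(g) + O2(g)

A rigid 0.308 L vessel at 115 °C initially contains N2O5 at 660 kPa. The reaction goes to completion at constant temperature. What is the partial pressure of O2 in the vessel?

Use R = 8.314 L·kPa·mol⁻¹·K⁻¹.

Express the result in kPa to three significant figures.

330 kPa

n(N2O5)₀ = PV/RT = (660 × 0.308) / (8.314 × 388.15) = 0.06299 mol
n(O2) = (1/2) × 0.06299 = 0.03150 mol
P(O2) = nRT/V = 0.03150 × 8.314 × 388.15 / 0.308 = 330.0 kPa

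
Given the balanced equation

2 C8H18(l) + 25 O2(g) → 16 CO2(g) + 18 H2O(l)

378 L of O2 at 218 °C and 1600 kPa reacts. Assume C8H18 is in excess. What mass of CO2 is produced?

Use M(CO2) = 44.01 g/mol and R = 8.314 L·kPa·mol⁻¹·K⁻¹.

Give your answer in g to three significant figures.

4170 g

n(O2) = PV/RT = (1600 × 378) / (8.314 × 491.15) = 148.1 mol
n(CO2) = (16/25) × 148.1 = 94.78 mol
m(CO2) = 94.78 × 44.01 = 4171 g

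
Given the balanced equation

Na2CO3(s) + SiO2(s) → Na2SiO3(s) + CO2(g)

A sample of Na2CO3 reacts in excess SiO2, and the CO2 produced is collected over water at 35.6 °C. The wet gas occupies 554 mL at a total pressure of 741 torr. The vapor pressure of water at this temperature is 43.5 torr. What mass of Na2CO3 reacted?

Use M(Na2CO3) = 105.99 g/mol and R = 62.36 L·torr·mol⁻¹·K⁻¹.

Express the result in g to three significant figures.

P(CO2) = 741 − 43.5 = 697.5 torr
n(CO2) = PV/RT = (697.5 × 0.5540) / (62.36 × 308.75) = 0.02007 mol
n(Na2CO3) = (1/1) × 0.02007 = 0.02007 mol
m(Na2CO3) = 0.02007 × 105.99 = 2.127 g

2.13 g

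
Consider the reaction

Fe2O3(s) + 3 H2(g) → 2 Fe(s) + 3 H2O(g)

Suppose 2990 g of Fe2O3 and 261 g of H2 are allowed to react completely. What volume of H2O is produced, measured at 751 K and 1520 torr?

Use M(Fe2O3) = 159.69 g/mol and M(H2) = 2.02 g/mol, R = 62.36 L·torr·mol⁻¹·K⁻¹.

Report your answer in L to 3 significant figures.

n(Fe2O3) = 2990 / 159.69 = 18.72 mol
n(H2) = 261 / 2.02 = 129.2 mol
For 18.72 mol Fe2O3, stoichiometry requires (3/1) × 18.72 = 56.16 mol H2; 129.2 mol is available, so Fe2O3 is limiting.
n(H2O) = (3/1) × 18.72 = 56.16 mol
V(H2O) = nRT/P = 56.16 × 62.36 × 751 / 1520 = 1730 L

1730 L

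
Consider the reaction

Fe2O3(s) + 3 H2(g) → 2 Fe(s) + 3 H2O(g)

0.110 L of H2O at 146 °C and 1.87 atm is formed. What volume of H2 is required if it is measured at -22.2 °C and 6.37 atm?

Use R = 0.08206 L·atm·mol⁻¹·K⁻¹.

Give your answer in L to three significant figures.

0.0193 L

n(H2O) = PV/RT = (1.87 × 0.110) / (0.08206 × 419.15) = 0.005980 mol
n(H2) = (3/3) × 0.005980 = 0.005980 mol
V = nRT/P = 0.005980 × 0.08206 × 250.95 / 6.37 = 0.01933 L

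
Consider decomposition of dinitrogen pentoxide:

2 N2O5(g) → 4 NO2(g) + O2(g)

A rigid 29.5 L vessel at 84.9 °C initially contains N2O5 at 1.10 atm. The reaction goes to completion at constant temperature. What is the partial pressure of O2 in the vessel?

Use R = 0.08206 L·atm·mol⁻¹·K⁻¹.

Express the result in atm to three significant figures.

0.550 atm

n(N2O5)₀ = PV/RT = (1.10 × 29.5) / (0.08206 × 358.05) = 1.104 mol
n(O2) = (1/2) × 1.104 = 0.5520 mol
P(O2) = nRT/V = 0.5520 × 0.08206 × 358.05 / 29.5 = 0.5498 atm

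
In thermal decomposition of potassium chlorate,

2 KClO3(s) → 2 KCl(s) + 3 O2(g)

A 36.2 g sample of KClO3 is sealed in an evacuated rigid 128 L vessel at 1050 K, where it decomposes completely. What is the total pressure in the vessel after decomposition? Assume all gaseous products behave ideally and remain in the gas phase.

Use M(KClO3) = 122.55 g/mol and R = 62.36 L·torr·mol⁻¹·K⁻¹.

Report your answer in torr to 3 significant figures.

n(KClO3) = 36.2 / 122.55 = 0.2954 mol
n(gas produced) = (3/2) × 0.2954 = 0.4431 mol
P = nRT/V = 0.4431 × 62.36 × 1050 / 128 = 226.7 torr

227 torr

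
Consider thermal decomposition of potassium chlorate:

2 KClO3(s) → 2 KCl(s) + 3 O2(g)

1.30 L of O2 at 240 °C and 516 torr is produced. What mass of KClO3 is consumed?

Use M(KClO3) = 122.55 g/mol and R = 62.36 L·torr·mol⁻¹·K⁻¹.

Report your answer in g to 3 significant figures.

1.71 g

n(O2) = PV/RT = (516 × 1.30) / (62.36 × 513.15) = 0.02096 mol
n(KClO3) = (2/3) × 0.02096 = 0.01397 mol
m(KClO3) = 0.01397 × 122.55 = 1.712 g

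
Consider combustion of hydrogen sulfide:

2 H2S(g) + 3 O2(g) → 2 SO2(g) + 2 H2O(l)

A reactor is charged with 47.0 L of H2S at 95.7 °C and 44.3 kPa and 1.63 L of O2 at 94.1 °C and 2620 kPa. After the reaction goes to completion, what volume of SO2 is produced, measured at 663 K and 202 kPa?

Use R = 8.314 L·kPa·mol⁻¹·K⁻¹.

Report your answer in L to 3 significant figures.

n(H2S) = PV/RT = (44.3 × 47.0) / (8.314 × 368.85) = 0.6790 mol
n(O2) = PV/RT = (2620 × 1.63) / (8.314 × 367.25) = 1.399 mol
For 0.6790 mol H2S, stoichiometry requires (3/2) × 0.6790 = 1.018 mol O2; 1.399 mol is available, so H2S is limiting.
n(SO2) = (2/2) × 0.6790 = 0.6790 mol
V(SO2) = nRT/P = 0.6790 × 8.314 × 663 / 202 = 18.53 L

18.5 L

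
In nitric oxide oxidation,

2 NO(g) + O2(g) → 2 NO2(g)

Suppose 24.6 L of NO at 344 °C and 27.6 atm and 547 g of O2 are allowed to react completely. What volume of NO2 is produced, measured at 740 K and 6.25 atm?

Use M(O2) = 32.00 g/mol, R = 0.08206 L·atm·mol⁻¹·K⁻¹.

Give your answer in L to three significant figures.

n(NO) = PV/RT = (27.6 × 24.6) / (0.08206 × 617.15) = 13.41 mol
n(O2) = 547 / 32.00 = 17.09 mol
For 13.41 mol NO, stoichiometry requires (1/2) × 13.41 = 6.705 mol O2; 17.09 mol is available, so NO is limiting.
n(NO2) = (2/2) × 13.41 = 13.41 mol
V(NO2) = nRT/P = 13.41 × 0.08206 × 740 / 6.25 = 130.3 L

130 L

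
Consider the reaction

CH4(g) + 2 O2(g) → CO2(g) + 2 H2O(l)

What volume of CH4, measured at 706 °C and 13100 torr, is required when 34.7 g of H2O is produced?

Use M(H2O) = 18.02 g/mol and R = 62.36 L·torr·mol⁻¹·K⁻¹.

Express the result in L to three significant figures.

4.49 L

n(H2O) = 34.70 / 18.02 = 1.926 mol
n(CH4) = (1/2) × 1.926 = 0.9630 mol
V = nRT/P = 0.9630 × 62.36 × 979.15 / 13100 = 4.489 L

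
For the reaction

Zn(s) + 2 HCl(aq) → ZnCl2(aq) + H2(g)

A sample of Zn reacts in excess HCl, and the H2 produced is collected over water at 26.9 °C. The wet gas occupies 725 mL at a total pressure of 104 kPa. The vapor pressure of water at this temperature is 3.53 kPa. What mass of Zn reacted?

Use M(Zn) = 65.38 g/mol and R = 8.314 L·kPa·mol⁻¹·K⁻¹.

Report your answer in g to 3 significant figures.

P(H2) = 104 − 3.53 = 100.5 kPa
n(H2) = PV/RT = (100.5 × 0.7250) / (8.314 × 300.05) = 0.02921 mol
n(Zn) = (1/1) × 0.02921 = 0.02921 mol
m(Zn) = 0.02921 × 65.38 = 1.910 g

1.91 g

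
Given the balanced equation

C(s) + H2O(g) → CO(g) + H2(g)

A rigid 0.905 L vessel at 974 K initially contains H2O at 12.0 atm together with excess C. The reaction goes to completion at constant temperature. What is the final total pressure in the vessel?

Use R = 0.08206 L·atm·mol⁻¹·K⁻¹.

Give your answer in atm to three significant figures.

At constant T and V, P ∝ n(gas): 1 mol gas → 2 mol gas.
P_final = (2/1) × 12.0 = 24.00 atm

24.0 atm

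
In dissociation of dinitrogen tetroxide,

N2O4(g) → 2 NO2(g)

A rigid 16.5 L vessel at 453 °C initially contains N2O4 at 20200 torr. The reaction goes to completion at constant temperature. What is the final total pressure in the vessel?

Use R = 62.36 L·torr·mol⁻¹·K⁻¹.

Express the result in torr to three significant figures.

Since T and V are fixed, P_final/P_initial = n_final/n_initial = 2/1.
P_final = (2/1) × 20200 = 40400 torr

40400 torr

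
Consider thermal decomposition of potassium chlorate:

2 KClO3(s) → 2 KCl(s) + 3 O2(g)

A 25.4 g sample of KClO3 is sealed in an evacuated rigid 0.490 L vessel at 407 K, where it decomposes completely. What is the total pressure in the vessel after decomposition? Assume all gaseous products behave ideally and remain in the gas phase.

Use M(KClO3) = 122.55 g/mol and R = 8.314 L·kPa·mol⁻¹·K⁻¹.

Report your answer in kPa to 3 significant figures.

2150 kPa

n(KClO3) = 25.4 / 122.55 = 0.2073 mol
n(gas produced) = (3/2) × 0.2073 = 0.3110 mol
P = nRT/V = 0.3110 × 8.314 × 407 / 0.490 = 2148 kPa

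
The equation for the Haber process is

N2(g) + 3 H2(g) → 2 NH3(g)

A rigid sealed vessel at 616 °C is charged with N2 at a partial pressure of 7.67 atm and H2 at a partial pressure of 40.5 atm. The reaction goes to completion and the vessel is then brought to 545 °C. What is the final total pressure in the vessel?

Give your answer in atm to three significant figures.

Because the vessel is rigid and T is held at 616 °C, work the stoichiometry in partial pressures (P_i = n_iRT/V).
P(H2) required for 7.67 atm of N2 = (3/1) × 7.67 = 23.01 atm; available 40.5 atm, so N2 is limiting.
P(H2) remaining = 40.5 − (3/1) × 7.67 = 17.49 atm
P(gaseous products) = (2)/1 × 7.67 = 15.34 atm
P_total at 616 °C = 17.49 + 15.34 = 32.83 atm
Scaling to 545 °C: P = 32.83 × 818.15/889.15 = 30.21 atm

30.2 atm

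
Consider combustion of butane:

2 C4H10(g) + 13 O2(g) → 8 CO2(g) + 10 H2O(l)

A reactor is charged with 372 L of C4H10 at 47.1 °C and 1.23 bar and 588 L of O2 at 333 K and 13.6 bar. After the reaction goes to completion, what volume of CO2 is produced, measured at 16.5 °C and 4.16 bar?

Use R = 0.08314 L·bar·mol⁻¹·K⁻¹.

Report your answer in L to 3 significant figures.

n(C4H10) = PV/RT = (1.23 × 372) / (0.08314 × 320.25) = 17.18 mol
n(O2) = PV/RT = (13.6 × 588) / (0.08314 × 333) = 288.8 mol
For 17.18 mol C4H10, stoichiometry requires (13/2) × 17.18 = 111.7 mol O2; 288.8 mol is available, so C4H10 is limiting.
n(CO2) = (8/2) × 17.18 = 68.72 mol
V(CO2) = nRT/P = 68.72 × 0.08314 × 289.65 / 4.16 = 397.8 L

398 L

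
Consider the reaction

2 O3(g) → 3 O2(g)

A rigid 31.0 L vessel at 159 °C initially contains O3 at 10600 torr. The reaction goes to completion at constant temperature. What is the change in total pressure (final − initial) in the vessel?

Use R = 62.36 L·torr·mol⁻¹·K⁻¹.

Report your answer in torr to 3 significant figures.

5300 torr

Since T and V are fixed, P_final/P_initial = n_final/n_initial = 3/2.
P_final = (3/2) × 10600 = 15900 torr; ΔP = 15900 − 10600 = 5300 torr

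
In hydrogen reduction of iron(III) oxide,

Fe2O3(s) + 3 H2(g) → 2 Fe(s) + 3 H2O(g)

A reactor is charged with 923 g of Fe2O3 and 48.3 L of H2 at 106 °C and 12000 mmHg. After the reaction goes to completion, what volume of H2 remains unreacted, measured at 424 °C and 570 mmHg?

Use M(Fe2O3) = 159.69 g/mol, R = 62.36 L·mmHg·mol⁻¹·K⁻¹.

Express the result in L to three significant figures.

547 L

n(Fe2O3) = 923 / 159.69 = 5.780 mol
n(H2) = PV/RT = (12000 × 48.3) / (62.36 × 379.15) = 24.51 mol
For 5.780 mol Fe2O3, stoichiometry requires (3/1) × 5.780 = 17.34 mol H2; 24.51 mol is available, so Fe2O3 is limiting.
n(H2) consumed = (3/1) × 5.780 = 17.34 mol; remaining = 24.51 − 17.34 = 7.170 mol
V(H2) = nRT/P = 7.170 × 62.36 × 697.15 / 570 = 546.9 L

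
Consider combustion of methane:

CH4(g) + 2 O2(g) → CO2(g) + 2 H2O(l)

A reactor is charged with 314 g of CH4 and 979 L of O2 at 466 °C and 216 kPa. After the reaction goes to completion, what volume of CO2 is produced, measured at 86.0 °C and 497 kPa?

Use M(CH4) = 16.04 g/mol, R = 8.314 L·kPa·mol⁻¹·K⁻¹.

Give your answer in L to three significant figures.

103 L

n(CH4) = 314 / 16.04 = 19.58 mol
n(O2) = PV/RT = (216 × 979) / (8.314 × 739.15) = 34.41 mol
For 19.58 mol CH4, stoichiometry requires (2/1) × 19.58 = 39.16 mol O2; 34.41 mol is available, so O2 is limiting.
n(CO2) = (1/2) × 34.41 = 17.20 mol
V(CO2) = nRT/P = 17.20 × 8.314 × 359.15 / 497 = 103.3 L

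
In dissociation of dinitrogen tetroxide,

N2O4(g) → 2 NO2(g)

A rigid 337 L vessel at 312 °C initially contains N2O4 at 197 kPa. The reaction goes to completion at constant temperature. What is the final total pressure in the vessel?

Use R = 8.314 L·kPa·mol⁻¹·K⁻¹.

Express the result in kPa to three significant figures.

Rigid vessel, constant T ⇒ P scales with total gas moles (1 → 2).
P_final = (2/1) × 197 = 394.0 kPa

394 kPa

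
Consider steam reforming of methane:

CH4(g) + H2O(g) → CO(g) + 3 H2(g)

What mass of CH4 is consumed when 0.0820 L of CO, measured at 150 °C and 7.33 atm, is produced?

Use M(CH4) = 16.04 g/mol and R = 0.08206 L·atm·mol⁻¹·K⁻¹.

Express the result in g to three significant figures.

n(CO) = PV/RT = (7.33 × 0.0820) / (0.08206 × 423.15) = 0.01731 mol
n(CH4) = (1/1) × 0.01731 = 0.01731 mol
m(CH4) = 0.01731 × 16.04 = 0.2777 g

0.278 g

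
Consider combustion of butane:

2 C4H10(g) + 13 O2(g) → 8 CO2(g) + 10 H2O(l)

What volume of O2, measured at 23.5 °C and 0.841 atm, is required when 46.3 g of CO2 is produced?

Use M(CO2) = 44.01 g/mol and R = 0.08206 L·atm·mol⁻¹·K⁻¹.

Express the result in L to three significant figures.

n(CO2) = 46.30 / 44.01 = 1.052 mol
n(O2) = (13/8) × 1.052 = 1.710 mol
V = nRT/P = 1.710 × 0.08206 × 296.65 / 0.841 = 49.50 L

49.5 L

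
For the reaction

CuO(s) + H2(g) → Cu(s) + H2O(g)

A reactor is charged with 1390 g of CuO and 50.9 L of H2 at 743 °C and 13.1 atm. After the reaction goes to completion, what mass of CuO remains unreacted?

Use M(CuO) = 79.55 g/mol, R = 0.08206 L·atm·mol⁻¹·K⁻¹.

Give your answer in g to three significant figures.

754 g

n(CuO) = 1390 / 79.55 = 17.47 mol
n(H2) = PV/RT = (13.1 × 50.9) / (0.08206 × 1016.15) = 7.996 mol
For 17.47 mol CuO, stoichiometry requires (1/1) × 17.47 = 17.47 mol H2; 7.996 mol is available, so H2 is limiting.
n(CuO) consumed = (1/1) × 7.996 = 7.996 mol; remaining = 17.47 − 7.996 = 9.474 mol
m(CuO) = 9.474 × 79.55 = 753.7 g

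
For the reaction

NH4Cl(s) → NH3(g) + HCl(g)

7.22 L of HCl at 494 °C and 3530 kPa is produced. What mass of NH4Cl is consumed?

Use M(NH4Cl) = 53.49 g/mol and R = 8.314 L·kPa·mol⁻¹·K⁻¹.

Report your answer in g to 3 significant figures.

214 g

n(HCl) = PV/RT = (3530 × 7.22) / (8.314 × 767.15) = 3.996 mol
n(NH4Cl) = (1/1) × 3.996 = 3.996 mol
m(NH4Cl) = 3.996 × 53.49 = 213.7 g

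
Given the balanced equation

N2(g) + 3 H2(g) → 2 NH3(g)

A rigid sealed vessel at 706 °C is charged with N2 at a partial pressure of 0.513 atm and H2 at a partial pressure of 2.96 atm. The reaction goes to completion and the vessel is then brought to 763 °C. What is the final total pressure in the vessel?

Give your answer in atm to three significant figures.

At constant V, partial pressures at 706 °C are proportional to moles, so apply stoichiometry directly to pressures.
P(H2) required for 0.513 atm of N2 = (3/1) × 0.513 = 1.539 atm; available 2.96 atm, so N2 is limiting.
P(H2) remaining = 2.96 − (3/1) × 0.513 = 1.421 atm
P(gaseous products) = (2)/1 × 0.513 = 1.026 atm
P_total at 706 °C = 1.421 + 1.026 = 2.447 atm
Scaling to 763 °C: P = 2.447 × 1036.15/979.15 = 2.589 atm

2.59 atm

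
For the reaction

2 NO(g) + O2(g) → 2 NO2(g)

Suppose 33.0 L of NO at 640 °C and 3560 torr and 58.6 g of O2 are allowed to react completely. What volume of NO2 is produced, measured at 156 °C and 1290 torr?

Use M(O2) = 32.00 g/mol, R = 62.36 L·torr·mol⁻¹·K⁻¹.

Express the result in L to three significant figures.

42.8 L

n(NO) = PV/RT = (3560 × 33.0) / (62.36 × 913.15) = 2.063 mol
n(O2) = 58.6 / 32.00 = 1.831 mol
For 2.063 mol NO, stoichiometry requires (1/2) × 2.063 = 1.032 mol O2; 1.831 mol is available, so NO is limiting.
n(NO2) = (2/2) × 2.063 = 2.063 mol
V(NO2) = nRT/P = 2.063 × 62.36 × 429.15 / 1290 = 42.80 L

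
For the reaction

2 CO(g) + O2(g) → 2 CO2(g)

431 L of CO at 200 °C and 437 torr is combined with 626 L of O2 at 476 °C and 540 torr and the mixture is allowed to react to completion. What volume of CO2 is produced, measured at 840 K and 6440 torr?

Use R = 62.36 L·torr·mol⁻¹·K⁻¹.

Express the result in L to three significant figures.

n(CO) = PV/RT = (437 × 431) / (62.36 × 473.15) = 6.383 mol
n(O2) = PV/RT = (540 × 626) / (62.36 × 749.15) = 7.236 mol
For 6.383 mol CO, stoichiometry requires (1/2) × 6.383 = 3.192 mol O2; 7.236 mol is available, so CO is limiting.
n(CO2) = (2/2) × 6.383 = 6.383 mol
V(CO2) = nRT/P = 6.383 × 62.36 × 840 / 6440 = 51.92 L

51.9 L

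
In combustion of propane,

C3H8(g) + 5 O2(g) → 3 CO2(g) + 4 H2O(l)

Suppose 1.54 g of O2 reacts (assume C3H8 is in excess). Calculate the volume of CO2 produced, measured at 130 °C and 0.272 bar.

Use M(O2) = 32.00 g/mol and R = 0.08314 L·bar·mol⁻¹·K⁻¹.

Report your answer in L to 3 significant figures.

n(O2) = 1.540 / 32.00 = 0.04813 mol
n(CO2) = (3/5) × 0.04813 = 0.02888 mol
V = nRT/P = 0.02888 × 0.08314 × 403.15 / 0.272 = 3.559 L

3.56 L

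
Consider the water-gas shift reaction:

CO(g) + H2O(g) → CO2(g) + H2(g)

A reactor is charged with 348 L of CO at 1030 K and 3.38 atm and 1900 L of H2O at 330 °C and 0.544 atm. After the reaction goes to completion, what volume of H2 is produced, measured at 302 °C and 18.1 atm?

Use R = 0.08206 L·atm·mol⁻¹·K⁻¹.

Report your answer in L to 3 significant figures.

n(CO) = PV/RT = (3.38 × 348) / (0.08206 × 1030) = 13.92 mol
n(H2O) = PV/RT = (0.544 × 1900) / (0.08206 × 603.15) = 20.88 mol
For 13.92 mol CO, stoichiometry requires (1/1) × 13.92 = 13.92 mol H2O; 20.88 mol is available, so CO is limiting.
n(H2) = (1/1) × 13.92 = 13.92 mol
V(H2) = nRT/P = 13.92 × 0.08206 × 575.15 / 18.1 = 36.30 L

36.3 L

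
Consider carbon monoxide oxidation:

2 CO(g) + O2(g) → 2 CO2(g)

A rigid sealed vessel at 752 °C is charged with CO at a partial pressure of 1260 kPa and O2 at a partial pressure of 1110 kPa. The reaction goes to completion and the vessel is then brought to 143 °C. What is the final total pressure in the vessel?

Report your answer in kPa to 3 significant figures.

At constant V, partial pressures at 752 °C are proportional to moles, so apply stoichiometry directly to pressures.
P(O2) required for 1260 kPa of CO = (1/2) × 1260 = 630.0 kPa; available 1110 kPa, so CO is limiting.
P(O2) remaining = 1110 − (1/2) × 1260 = 480.0 kPa
P(gaseous products) = (2)/2 × 1260 = 1260 kPa
P_total at 752 °C = 480.0 + 1260 = 1740 kPa
Scaling to 143 °C: P = 1740 × 416.15/1025.15 = 706.3 kPa

706 kPa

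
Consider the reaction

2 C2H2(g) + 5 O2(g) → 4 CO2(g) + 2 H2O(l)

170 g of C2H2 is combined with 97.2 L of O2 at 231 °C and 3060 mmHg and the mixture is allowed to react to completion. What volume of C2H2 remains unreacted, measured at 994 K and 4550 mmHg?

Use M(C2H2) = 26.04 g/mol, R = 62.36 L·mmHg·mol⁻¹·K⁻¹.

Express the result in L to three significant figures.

37.4 L

n(C2H2) = 170 / 26.04 = 6.528 mol
n(O2) = PV/RT = (3060 × 97.2) / (62.36 × 504.15) = 9.461 mol
For 6.528 mol C2H2, stoichiometry requires (5/2) × 6.528 = 16.32 mol O2; 9.461 mol is available, so O2 is limiting.
n(C2H2) consumed = (2/5) × 9.461 = 3.784 mol; remaining = 6.528 − 3.784 = 2.744 mol
V(C2H2) = nRT/P = 2.744 × 62.36 × 994 / 4550 = 37.38 L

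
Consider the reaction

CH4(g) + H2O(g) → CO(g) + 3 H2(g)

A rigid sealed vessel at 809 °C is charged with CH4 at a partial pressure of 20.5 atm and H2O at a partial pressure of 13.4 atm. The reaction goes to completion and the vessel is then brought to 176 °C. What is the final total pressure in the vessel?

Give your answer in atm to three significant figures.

25.2 atm

Because the vessel is rigid and T is held at 809 °C, work the stoichiometry in partial pressures (P_i = n_iRT/V).
P(H2O) required for 20.5 atm of CH4 = (1/1) × 20.5 = 20.50 atm; available 13.4 atm, so H2O is limiting.
P(CH4) remaining = 20.5 − (1/1) × 13.4 = 7.100 atm
P(gaseous products) = (1+3)/1 × 13.4 = 53.60 atm
P_total at 809 °C = 7.100 + 53.60 = 60.70 atm
Scaling to 176 °C: P = 60.70 × 449.15/1082.15 = 25.19 atm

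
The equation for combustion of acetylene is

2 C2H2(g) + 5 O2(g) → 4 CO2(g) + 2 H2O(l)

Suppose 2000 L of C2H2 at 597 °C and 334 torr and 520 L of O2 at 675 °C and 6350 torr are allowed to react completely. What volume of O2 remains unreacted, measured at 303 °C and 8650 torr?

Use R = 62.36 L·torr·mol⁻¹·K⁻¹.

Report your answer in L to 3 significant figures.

n(C2H2) = PV/RT = (334 × 2000) / (62.36 × 870.15) = 12.31 mol
n(O2) = PV/RT = (6350 × 520) / (62.36 × 948.15) = 55.85 mol
For 12.31 mol C2H2, stoichiometry requires (5/2) × 12.31 = 30.78 mol O2; 55.85 mol is available, so C2H2 is limiting.
n(O2) consumed = (5/2) × 12.31 = 30.78 mol; remaining = 55.85 − 30.78 = 25.07 mol
V(O2) = nRT/P = 25.07 × 62.36 × 576.15 / 8650 = 104.1 L

104 L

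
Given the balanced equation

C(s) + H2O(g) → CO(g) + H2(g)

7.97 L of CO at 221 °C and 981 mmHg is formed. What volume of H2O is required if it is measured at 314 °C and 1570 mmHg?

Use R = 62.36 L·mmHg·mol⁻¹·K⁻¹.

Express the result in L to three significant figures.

5.92 L

n(CO) = PV/RT = (981 × 7.97) / (62.36 × 494.15) = 0.2537 mol
n(H2O) = (1/1) × 0.2537 = 0.2537 mol
V = nRT/P = 0.2537 × 62.36 × 587.15 / 1570 = 5.917 L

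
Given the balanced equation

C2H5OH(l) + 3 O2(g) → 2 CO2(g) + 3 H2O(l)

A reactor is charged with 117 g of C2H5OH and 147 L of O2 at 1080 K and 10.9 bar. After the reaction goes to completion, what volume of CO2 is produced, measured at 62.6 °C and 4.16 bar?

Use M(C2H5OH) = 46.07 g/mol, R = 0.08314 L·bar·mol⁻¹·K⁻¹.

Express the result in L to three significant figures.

34.1 L

n(C2H5OH) = 117 / 46.07 = 2.540 mol
n(O2) = PV/RT = (10.9 × 147) / (0.08314 × 1080) = 17.84 mol
For 2.540 mol C2H5OH, stoichiometry requires (3/1) × 2.540 = 7.620 mol O2; 17.84 mol is available, so C2H5OH is limiting.
n(CO2) = (2/1) × 2.540 = 5.080 mol
V(CO2) = nRT/P = 5.080 × 0.08314 × 335.75 / 4.16 = 34.09 L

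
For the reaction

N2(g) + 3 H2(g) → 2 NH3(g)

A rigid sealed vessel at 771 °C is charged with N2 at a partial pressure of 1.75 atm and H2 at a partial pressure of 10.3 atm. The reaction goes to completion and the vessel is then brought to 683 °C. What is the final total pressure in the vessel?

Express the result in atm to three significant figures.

7.83 atm

At constant V, partial pressures at 771 °C are proportional to moles, so apply stoichiometry directly to pressures.
P(H2) required for 1.75 atm of N2 = (3/1) × 1.75 = 5.250 atm; available 10.3 atm, so N2 is limiting.
P(H2) remaining = 10.3 − (3/1) × 1.75 = 5.050 atm
P(gaseous products) = (2)/1 × 1.75 = 3.500 atm
P_total at 771 °C = 5.050 + 3.500 = 8.550 atm
Scaling to 683 °C: P = 8.550 × 956.15/1044.15 = 7.829 atm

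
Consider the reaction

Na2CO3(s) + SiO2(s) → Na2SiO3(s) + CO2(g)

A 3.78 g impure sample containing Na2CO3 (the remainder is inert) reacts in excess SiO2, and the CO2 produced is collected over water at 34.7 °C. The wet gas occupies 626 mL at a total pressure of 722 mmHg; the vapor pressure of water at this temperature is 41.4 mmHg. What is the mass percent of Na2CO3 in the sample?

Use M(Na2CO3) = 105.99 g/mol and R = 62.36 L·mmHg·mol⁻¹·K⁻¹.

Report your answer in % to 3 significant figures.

P(CO2) = 722 − 41.4 = 680.6 mmHg
n(CO2) = PV/RT = (680.6 × 0.6260) / (62.36 × 307.85) = 0.02219 mol
n(Na2CO3) = (1/1) × 0.02219 = 0.02219 mol
m(Na2CO3) = 0.02219 × 105.99 = 2.352 g
%Na2CO3 = 2.352 / 3.78 × 100 = 62.22%

62.2 %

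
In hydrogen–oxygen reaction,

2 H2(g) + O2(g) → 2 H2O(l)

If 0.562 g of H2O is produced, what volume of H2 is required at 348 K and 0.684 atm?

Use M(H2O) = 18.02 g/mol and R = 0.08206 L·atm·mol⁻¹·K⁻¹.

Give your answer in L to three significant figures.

n(H2O) = 0.5620 / 18.02 = 0.03119 mol
n(H2) = (2/2) × 0.03119 = 0.03119 mol
V = nRT/P = 0.03119 × 0.08206 × 348 / 0.684 = 1.302 L

1.30 L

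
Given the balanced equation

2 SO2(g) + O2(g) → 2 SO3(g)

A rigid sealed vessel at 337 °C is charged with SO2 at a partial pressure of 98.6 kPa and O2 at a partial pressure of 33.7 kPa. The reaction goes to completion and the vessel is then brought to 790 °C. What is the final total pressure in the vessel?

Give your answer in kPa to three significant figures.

With V and T fixed, P_i ∝ n_i, so the mole ratios apply directly to partial pressures at 337 °C.
P(O2) required for 98.6 kPa of SO2 = (1/2) × 98.6 = 49.30 kPa; available 33.7 kPa, so O2 is limiting.
P(SO2) remaining = 98.6 − (2/1) × 33.7 = 31.20 kPa
P(gaseous products) = (2)/1 × 33.7 = 67.40 kPa
P_total at 337 °C = 31.20 + 67.40 = 98.60 kPa
Scaling to 790 °C: P = 98.60 × 1063.15/610.15 = 171.8 kPa

172 kPa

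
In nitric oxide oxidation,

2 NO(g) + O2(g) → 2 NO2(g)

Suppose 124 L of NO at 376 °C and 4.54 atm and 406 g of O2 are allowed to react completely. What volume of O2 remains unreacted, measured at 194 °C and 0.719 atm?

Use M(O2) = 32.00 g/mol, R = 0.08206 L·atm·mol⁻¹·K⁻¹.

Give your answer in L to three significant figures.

395 L

n(NO) = PV/RT = (4.54 × 124) / (0.08206 × 649.15) = 10.57 mol
n(O2) = 406 / 32.00 = 12.69 mol
For 10.57 mol NO, stoichiometry requires (1/2) × 10.57 = 5.285 mol O2; 12.69 mol is available, so NO is limiting.
n(O2) consumed = (1/2) × 10.57 = 5.285 mol; remaining = 12.69 − 5.285 = 7.405 mol
V(O2) = nRT/P = 7.405 × 0.08206 × 467.15 / 0.719 = 394.8 L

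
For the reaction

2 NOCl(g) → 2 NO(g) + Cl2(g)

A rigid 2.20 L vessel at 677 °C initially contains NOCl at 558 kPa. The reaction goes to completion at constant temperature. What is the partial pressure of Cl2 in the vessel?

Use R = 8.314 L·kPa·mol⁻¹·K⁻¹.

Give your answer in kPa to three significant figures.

n(NOCl)₀ = PV/RT = (558 × 2.20) / (8.314 × 950.15) = 0.1554 mol
n(Cl2) = (1/2) × 0.1554 = 0.07770 mol
P(Cl2) = nRT/V = 0.07770 × 8.314 × 950.15 / 2.20 = 279.0 kPa

279 kPa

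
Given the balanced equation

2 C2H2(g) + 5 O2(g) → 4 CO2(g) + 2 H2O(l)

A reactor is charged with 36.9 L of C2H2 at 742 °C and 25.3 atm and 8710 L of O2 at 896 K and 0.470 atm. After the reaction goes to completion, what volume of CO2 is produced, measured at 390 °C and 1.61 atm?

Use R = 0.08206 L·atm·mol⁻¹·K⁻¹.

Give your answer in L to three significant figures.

758 L

n(C2H2) = PV/RT = (25.3 × 36.9) / (0.08206 × 1015.15) = 11.21 mol
n(O2) = PV/RT = (0.470 × 8710) / (0.08206 × 896) = 55.68 mol
For 11.21 mol C2H2, stoichiometry requires (5/2) × 11.21 = 28.03 mol O2; 55.68 mol is available, so C2H2 is limiting.
n(CO2) = (4/2) × 11.21 = 22.42 mol
V(CO2) = nRT/P = 22.42 × 0.08206 × 663.15 / 1.61 = 757.8 L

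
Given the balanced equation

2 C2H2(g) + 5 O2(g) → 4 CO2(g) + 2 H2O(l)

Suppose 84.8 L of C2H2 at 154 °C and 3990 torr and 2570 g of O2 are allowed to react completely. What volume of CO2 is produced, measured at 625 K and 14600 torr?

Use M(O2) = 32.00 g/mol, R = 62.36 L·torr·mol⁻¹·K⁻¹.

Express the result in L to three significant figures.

n(C2H2) = PV/RT = (3990 × 84.8) / (62.36 × 427.15) = 12.70 mol
n(O2) = 2570 / 32.00 = 80.31 mol
For 12.70 mol C2H2, stoichiometry requires (5/2) × 12.70 = 31.75 mol O2; 80.31 mol is available, so C2H2 is limiting.
n(CO2) = (4/2) × 12.70 = 25.40 mol
V(CO2) = nRT/P = 25.40 × 62.36 × 625 / 14600 = 67.81 L

67.8 L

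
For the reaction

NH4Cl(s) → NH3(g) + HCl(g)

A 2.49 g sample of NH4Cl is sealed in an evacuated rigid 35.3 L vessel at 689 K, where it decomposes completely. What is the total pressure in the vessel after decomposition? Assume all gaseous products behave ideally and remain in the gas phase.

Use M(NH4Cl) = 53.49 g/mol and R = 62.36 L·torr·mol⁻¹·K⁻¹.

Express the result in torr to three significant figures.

113 torr

n(NH4Cl) = 2.49 / 53.49 = 0.04655 mol
n(gas produced) = (2/1) × 0.04655 = 0.09310 mol
P = nRT/V = 0.09310 × 62.36 × 689 / 35.3 = 113.3 torr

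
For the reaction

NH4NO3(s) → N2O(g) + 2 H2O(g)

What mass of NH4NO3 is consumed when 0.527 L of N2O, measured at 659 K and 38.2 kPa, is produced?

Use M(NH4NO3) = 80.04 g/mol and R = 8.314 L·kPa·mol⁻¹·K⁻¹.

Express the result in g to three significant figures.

0.294 g

n(N2O) = PV/RT = (38.2 × 0.527) / (8.314 × 659) = 0.003674 mol
n(NH4NO3) = (1/1) × 0.003674 = 0.003674 mol
m(NH4NO3) = 0.003674 × 80.04 = 0.2941 g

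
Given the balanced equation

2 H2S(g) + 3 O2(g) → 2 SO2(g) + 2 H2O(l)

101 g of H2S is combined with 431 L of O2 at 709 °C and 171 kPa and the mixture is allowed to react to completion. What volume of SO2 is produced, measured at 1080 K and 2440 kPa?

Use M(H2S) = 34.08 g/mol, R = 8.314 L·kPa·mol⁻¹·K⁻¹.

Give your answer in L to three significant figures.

10.9 L

n(H2S) = 101 / 34.08 = 2.964 mol
n(O2) = PV/RT = (171 × 431) / (8.314 × 982.15) = 9.026 mol
For 2.964 mol H2S, stoichiometry requires (3/2) × 2.964 = 4.446 mol O2; 9.026 mol is available, so H2S is limiting.
n(SO2) = (2/2) × 2.964 = 2.964 mol
V(SO2) = nRT/P = 2.964 × 8.314 × 1080 / 2440 = 10.91 L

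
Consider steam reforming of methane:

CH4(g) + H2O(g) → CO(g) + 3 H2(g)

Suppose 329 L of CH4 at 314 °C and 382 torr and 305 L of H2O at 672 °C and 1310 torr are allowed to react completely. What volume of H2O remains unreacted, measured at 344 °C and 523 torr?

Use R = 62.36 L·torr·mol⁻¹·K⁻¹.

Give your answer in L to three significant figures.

246 L

n(CH4) = PV/RT = (382 × 329) / (62.36 × 587.15) = 3.432 mol
n(H2O) = PV/RT = (1310 × 305) / (62.36 × 945.15) = 6.779 mol
For 3.432 mol CH4, stoichiometry requires (1/1) × 3.432 = 3.432 mol H2O; 6.779 mol is available, so CH4 is limiting.
n(H2O) consumed = (1/1) × 3.432 = 3.432 mol; remaining = 6.779 − 3.432 = 3.347 mol
V(H2O) = nRT/P = 3.347 × 62.36 × 617.15 / 523 = 246.3 L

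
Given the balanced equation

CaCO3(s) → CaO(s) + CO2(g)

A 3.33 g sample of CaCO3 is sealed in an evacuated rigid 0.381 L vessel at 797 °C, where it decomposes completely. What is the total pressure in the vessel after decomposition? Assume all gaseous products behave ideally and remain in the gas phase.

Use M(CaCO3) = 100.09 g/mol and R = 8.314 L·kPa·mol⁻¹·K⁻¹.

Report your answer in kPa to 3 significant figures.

777 kPa

n(CaCO3) = 3.33 / 100.09 = 0.03327 mol
n(gas produced) = (1/1) × 0.03327 = 0.03327 mol
P = nRT/V = 0.03327 × 8.314 × 1070.15 / 0.381 = 776.9 kPa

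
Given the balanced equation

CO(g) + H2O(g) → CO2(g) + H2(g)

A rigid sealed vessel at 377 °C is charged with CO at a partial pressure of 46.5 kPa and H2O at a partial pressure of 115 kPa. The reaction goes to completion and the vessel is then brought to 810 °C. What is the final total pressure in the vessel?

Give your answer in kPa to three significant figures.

269 kPa

Because the vessel is rigid and T is held at 377 °C, work the stoichiometry in partial pressures (P_i = n_iRT/V).
P(H2O) required for 46.5 kPa of CO = (1/1) × 46.5 = 46.50 kPa; available 115 kPa, so CO is limiting.
P(H2O) remaining = 115 − (1/1) × 46.5 = 68.50 kPa
P(gaseous products) = (1+1)/1 × 46.5 = 93.00 kPa
P_total at 377 °C = 68.50 + 93.00 = 161.5 kPa
Scaling to 810 °C: P = 161.5 × 1083.15/650.15 = 269.1 kPa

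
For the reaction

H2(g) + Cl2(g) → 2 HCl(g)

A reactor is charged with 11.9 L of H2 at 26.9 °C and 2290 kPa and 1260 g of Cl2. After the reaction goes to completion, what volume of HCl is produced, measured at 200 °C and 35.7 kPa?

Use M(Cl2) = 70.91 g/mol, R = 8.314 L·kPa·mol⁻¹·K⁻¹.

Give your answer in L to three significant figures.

n(H2) = PV/RT = (2290 × 11.9) / (8.314 × 300.05) = 10.92 mol
n(Cl2) = 1260 / 70.91 = 17.77 mol
For 10.92 mol H2, stoichiometry requires (1/1) × 10.92 = 10.92 mol Cl2; 17.77 mol is available, so H2 is limiting.
n(HCl) = (2/1) × 10.92 = 21.84 mol
V(HCl) = nRT/P = 21.84 × 8.314 × 473.15 / 35.7 = 2407 L

2410 L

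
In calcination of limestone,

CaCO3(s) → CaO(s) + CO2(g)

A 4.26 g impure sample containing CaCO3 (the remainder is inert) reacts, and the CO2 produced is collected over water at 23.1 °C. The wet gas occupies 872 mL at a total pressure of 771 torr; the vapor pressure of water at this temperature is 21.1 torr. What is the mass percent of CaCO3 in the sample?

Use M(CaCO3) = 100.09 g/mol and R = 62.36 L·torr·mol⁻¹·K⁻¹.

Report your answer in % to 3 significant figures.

83.2 %

P(CO2) = 771 − 21.1 = 749.9 torr
n(CO2) = PV/RT = (749.9 × 0.8720) / (62.36 × 296.25) = 0.03540 mol
n(CaCO3) = (1/1) × 0.03540 = 0.03540 mol
m(CaCO3) = 0.03540 × 100.09 = 3.543 g
%CaCO3 = 3.543 / 4.26 × 100 = 83.17%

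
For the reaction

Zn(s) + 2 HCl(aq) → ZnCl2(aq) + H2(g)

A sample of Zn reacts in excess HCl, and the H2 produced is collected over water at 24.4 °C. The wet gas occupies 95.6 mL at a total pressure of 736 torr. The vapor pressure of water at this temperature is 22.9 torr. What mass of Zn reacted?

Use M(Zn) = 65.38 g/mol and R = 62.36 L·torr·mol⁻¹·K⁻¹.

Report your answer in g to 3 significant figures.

P(H2) = 736 − 22.9 = 713.1 torr
n(H2) = PV/RT = (713.1 × 0.09560) / (62.36 × 297.55) = 0.003674 mol
n(Zn) = (1/1) × 0.003674 = 0.003674 mol
m(Zn) = 0.003674 × 65.38 = 0.2402 g

0.240 g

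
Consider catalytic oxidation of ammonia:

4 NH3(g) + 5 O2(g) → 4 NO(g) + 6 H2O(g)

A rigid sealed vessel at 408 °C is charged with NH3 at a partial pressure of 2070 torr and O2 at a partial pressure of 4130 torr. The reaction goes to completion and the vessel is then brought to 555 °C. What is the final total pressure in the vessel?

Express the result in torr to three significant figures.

With V and T fixed, P_i ∝ n_i, so the mole ratios apply directly to partial pressures at 408 °C.
P(O2) required for 2070 torr of NH3 = (5/4) × 2070 = 2588 torr; available 4130 torr, so NH3 is limiting.
P(O2) remaining = 4130 − (5/4) × 2070 = 1542 torr
P(gaseous products) = (4+6)/4 × 2070 = 5175 torr
P_total at 408 °C = 1542 + 5175 = 6717 torr
Scaling to 555 °C: P = 6717 × 828.15/681.15 = 8167 torr

8170 torr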